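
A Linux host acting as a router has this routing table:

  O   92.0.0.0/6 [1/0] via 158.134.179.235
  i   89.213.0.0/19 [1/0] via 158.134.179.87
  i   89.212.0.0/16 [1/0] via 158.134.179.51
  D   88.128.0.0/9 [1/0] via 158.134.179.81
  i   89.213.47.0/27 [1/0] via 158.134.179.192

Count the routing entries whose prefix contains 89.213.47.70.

0

No listed prefix contains 89.213.47.70.
Total matching entries: 0.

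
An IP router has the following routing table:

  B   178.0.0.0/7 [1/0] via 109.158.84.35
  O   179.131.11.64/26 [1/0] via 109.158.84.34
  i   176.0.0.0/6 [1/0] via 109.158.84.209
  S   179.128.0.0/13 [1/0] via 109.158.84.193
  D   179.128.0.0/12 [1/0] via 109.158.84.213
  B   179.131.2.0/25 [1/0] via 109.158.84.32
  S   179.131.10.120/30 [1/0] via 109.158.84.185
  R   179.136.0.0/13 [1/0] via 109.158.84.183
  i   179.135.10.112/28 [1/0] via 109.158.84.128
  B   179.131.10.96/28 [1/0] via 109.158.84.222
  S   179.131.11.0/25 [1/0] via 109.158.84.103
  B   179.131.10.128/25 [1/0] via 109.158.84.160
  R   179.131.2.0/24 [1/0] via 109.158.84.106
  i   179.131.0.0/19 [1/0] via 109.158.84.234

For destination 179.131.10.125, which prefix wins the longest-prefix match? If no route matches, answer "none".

Entries matching 179.131.10.125:
  176.0.0.0/6 (176.0.0.0 - 179.255.255.255)
  178.0.0.0/7 (178.0.0.0 - 179.255.255.255)
  179.128.0.0/12 (179.128.0.0 - 179.143.255.255)
  179.128.0.0/13 (179.128.0.0 - 179.135.255.255)
  179.131.0.0/19 (179.131.0.0 - 179.131.31.255)
Most specific is 179.131.0.0/19.

179.131.0.0/19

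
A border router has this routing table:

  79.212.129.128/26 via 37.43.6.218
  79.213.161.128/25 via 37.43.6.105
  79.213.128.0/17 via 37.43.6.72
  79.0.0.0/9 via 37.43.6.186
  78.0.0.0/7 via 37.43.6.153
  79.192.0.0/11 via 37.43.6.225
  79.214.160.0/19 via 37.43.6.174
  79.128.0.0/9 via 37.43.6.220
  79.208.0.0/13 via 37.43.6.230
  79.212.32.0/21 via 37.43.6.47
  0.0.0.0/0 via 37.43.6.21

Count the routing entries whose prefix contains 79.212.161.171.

Prefixes containing 79.212.161.171:
  0.0.0.0/0 (default, matches everything)
  78.0.0.0/7 (78.0.0.0 - 79.255.255.255)
  79.128.0.0/9 (79.128.0.0 - 79.255.255.255)
  79.192.0.0/11 (79.192.0.0 - 79.223.255.255)
  79.208.0.0/13 (79.208.0.0 - 79.215.255.255)
Total matching entries: 5.

5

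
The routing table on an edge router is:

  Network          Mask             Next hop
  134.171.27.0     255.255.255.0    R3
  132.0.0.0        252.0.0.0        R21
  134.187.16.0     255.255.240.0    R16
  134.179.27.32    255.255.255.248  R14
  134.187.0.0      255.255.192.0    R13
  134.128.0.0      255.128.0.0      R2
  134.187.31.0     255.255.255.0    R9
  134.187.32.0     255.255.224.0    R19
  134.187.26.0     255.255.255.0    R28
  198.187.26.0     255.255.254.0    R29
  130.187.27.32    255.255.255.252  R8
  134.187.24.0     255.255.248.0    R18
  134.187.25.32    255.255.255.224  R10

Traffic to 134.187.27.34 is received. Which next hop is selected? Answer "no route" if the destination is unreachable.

R18

Routes whose prefix contains 134.187.27.34:
  132.0.0.0/6 (132.0.0.0 - 135.255.255.255) -> R21
  134.128.0.0/9 (134.128.0.0 - 134.255.255.255) -> R2
  134.187.0.0/18 (134.187.0.0 - 134.187.63.255) -> R13
  134.187.16.0/20 (134.187.16.0 - 134.187.31.255) -> R16
  134.187.24.0/21 (134.187.24.0 - 134.187.31.255) -> R18
More-specific entries that do NOT match:
  130.187.27.32/30 (130.187.27.32 - 130.187.27.35) does not contain 134.187.27.34
  134.179.27.32/29 (134.179.27.32 - 134.179.27.39) does not contain 134.187.27.34
  134.187.25.32/27 (134.187.25.32 - 134.187.25.63) does not contain 134.187.27.34
  134.171.27.0/24 (134.171.27.0 - 134.171.27.255) does not contain 134.187.27.34
  134.187.31.0/24 (134.187.31.0 - 134.187.31.255) does not contain 134.187.27.34
  134.187.26.0/24 (134.187.26.0 - 134.187.26.255) does not contain 134.187.27.34
  198.187.26.0/23 (198.187.26.0 - 198.187.27.255) does not contain 134.187.27.34
Longest matching prefix is /21 -> next hop R18.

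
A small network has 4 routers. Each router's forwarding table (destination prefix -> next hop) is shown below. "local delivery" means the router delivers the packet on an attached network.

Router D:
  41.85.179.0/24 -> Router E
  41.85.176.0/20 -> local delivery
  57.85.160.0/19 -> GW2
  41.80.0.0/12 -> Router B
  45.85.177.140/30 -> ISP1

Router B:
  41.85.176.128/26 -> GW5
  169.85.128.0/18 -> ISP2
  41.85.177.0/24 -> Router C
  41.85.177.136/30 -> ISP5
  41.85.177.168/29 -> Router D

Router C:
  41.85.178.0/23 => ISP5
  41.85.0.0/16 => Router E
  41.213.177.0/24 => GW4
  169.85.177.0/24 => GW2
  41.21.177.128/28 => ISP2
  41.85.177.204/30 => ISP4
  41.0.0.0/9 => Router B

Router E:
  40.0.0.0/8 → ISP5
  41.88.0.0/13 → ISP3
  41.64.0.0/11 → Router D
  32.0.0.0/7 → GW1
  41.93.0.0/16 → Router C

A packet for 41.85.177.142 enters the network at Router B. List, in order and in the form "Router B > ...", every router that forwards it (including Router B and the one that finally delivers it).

Router B > Router C > Router E > Router D

At Router B: longest match for 41.85.177.142 is 41.85.177.0/24 -> Router C
At Router C: longest match for 41.85.177.142 is 41.85.0.0/16 -> Router E
At Router E: longest match for 41.85.177.142 is 41.64.0.0/11 -> Router D
At Router D: longest match for 41.85.177.142 is 41.85.176.0/20 -> local delivery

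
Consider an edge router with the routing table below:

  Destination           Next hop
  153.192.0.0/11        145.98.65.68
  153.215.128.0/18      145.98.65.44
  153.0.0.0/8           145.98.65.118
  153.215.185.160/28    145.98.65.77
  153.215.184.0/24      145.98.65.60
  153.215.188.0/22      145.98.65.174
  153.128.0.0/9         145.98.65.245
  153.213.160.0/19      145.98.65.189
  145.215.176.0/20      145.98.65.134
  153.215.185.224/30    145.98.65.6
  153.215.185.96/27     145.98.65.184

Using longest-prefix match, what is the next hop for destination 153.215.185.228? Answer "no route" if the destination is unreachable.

145.98.65.44

Routes whose prefix contains 153.215.185.228:
  153.0.0.0/8 (153.0.0.0 - 153.255.255.255) -> 145.98.65.118
  153.128.0.0/9 (153.128.0.0 - 153.255.255.255) -> 145.98.65.245
  153.192.0.0/11 (153.192.0.0 - 153.223.255.255) -> 145.98.65.68
  153.215.128.0/18 (153.215.128.0 - 153.215.191.255) -> 145.98.65.44
More-specific entries that do NOT match:
  153.215.185.224/30 (153.215.185.224 - 153.215.185.227) does not contain 153.215.185.228
  153.215.185.160/28 (153.215.185.160 - 153.215.185.175) does not contain 153.215.185.228
  153.215.185.96/27 (153.215.185.96 - 153.215.185.127) does not contain 153.215.185.228
  153.215.184.0/24 (153.215.184.0 - 153.215.184.255) does not contain 153.215.185.228
  153.215.188.0/22 (153.215.188.0 - 153.215.191.255) does not contain 153.215.185.228
  145.215.176.0/20 (145.215.176.0 - 145.215.191.255) does not contain 153.215.185.228
  153.213.160.0/19 (153.213.160.0 - 153.213.191.255) does not contain 153.215.185.228
Longest matching prefix is /18 -> next hop 145.98.65.44.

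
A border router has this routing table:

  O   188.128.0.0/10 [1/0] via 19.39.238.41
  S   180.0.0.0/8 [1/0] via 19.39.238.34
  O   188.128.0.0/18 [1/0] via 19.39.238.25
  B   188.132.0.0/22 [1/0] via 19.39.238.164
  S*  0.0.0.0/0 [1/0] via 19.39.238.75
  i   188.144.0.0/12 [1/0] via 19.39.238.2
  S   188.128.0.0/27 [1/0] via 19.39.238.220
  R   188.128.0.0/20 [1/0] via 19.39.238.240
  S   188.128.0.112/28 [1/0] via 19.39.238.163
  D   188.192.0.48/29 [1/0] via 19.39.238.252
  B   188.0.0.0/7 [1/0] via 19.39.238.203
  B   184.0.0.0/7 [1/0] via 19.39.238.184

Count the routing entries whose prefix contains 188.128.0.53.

5

Prefixes containing 188.128.0.53:
  0.0.0.0/0 (default, matches everything)
  188.0.0.0/7 (188.0.0.0 - 189.255.255.255)
  188.128.0.0/10 (188.128.0.0 - 188.191.255.255)
  188.128.0.0/18 (188.128.0.0 - 188.128.63.255)
  188.128.0.0/20 (188.128.0.0 - 188.128.15.255)
Total matching entries: 5.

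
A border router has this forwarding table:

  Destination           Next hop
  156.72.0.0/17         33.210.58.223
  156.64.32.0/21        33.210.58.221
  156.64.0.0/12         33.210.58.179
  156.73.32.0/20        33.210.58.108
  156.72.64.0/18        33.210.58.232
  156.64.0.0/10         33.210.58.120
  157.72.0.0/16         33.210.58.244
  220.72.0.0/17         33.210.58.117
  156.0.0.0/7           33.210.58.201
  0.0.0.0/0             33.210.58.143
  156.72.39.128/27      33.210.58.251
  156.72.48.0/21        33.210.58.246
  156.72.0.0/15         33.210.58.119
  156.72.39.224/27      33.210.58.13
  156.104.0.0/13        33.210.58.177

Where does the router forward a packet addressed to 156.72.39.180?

33.210.58.223

Routes whose prefix contains 156.72.39.180:
  0.0.0.0/0 (default, matches everything) -> 33.210.58.143
  156.0.0.0/7 (156.0.0.0 - 157.255.255.255) -> 33.210.58.201
  156.64.0.0/10 (156.64.0.0 - 156.127.255.255) -> 33.210.58.120
  156.64.0.0/12 (156.64.0.0 - 156.79.255.255) -> 33.210.58.179
  156.72.0.0/15 (156.72.0.0 - 156.73.255.255) -> 33.210.58.119
  156.72.0.0/17 (156.72.0.0 - 156.72.127.255) -> 33.210.58.223
More-specific entries that do NOT match:
  156.72.39.128/27 (156.72.39.128 - 156.72.39.159) does not contain 156.72.39.180
  156.72.39.224/27 (156.72.39.224 - 156.72.39.255) does not contain 156.72.39.180
  156.64.32.0/21 (156.64.32.0 - 156.64.39.255) does not contain 156.72.39.180
  156.72.48.0/21 (156.72.48.0 - 156.72.55.255) does not contain 156.72.39.180
  156.73.32.0/20 (156.73.32.0 - 156.73.47.255) does not contain 156.72.39.180
  156.72.64.0/18 (156.72.64.0 - 156.72.127.255) does not contain 156.72.39.180
Longest matching prefix is /17 -> next hop 33.210.58.223.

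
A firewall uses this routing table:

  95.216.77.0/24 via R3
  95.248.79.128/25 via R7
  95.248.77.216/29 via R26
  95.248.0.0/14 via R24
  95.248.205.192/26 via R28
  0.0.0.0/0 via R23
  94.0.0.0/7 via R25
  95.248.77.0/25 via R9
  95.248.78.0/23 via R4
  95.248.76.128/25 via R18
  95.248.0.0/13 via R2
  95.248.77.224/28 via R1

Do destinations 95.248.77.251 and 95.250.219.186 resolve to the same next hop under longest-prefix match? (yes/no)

yes

95.248.77.251: longest match 95.248.0.0/14 -> R24
95.250.219.186: longest match 95.248.0.0/14 -> R24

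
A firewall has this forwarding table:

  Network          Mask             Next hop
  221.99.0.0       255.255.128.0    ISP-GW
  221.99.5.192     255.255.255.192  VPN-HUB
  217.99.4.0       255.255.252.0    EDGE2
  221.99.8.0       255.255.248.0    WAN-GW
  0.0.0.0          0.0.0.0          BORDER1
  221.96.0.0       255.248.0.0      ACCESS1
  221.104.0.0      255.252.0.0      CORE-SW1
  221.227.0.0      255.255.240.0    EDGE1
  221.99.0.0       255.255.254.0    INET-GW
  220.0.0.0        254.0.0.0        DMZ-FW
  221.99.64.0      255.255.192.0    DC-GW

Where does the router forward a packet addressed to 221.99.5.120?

Routes whose prefix contains 221.99.5.120:
  0.0.0.0/0 (default, matches everything) -> BORDER1
  220.0.0.0/7 (220.0.0.0 - 221.255.255.255) -> DMZ-FW
  221.96.0.0/13 (221.96.0.0 - 221.103.255.255) -> ACCESS1
  221.99.0.0/17 (221.99.0.0 - 221.99.127.255) -> ISP-GW
More-specific entries that do NOT match:
  221.99.5.192/26 (221.99.5.192 - 221.99.5.255) does not contain 221.99.5.120
  221.99.0.0/23 (221.99.0.0 - 221.99.1.255) does not contain 221.99.5.120
  217.99.4.0/22 (217.99.4.0 - 217.99.7.255) does not contain 221.99.5.120
  221.99.8.0/21 (221.99.8.0 - 221.99.15.255) does not contain 221.99.5.120
  221.227.0.0/20 (221.227.0.0 - 221.227.15.255) does not contain 221.99.5.120
  221.99.64.0/18 (221.99.64.0 - 221.99.127.255) does not contain 221.99.5.120
Longest matching prefix is /17 -> next hop ISP-GW.

ISP-GW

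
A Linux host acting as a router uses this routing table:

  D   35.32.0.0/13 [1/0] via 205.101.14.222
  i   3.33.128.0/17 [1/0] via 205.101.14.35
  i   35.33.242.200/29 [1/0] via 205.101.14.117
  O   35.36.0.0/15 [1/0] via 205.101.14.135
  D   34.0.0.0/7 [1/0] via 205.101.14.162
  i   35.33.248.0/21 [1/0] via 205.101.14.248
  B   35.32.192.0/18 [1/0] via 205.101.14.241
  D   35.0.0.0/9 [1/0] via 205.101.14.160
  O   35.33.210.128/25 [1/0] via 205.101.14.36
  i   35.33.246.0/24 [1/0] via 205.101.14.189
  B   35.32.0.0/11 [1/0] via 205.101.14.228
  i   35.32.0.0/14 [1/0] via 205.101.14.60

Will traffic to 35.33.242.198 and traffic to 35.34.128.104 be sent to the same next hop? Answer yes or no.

35.33.242.198: longest match 35.32.0.0/14 -> 205.101.14.60
35.34.128.104: longest match 35.32.0.0/14 -> 205.101.14.60

yes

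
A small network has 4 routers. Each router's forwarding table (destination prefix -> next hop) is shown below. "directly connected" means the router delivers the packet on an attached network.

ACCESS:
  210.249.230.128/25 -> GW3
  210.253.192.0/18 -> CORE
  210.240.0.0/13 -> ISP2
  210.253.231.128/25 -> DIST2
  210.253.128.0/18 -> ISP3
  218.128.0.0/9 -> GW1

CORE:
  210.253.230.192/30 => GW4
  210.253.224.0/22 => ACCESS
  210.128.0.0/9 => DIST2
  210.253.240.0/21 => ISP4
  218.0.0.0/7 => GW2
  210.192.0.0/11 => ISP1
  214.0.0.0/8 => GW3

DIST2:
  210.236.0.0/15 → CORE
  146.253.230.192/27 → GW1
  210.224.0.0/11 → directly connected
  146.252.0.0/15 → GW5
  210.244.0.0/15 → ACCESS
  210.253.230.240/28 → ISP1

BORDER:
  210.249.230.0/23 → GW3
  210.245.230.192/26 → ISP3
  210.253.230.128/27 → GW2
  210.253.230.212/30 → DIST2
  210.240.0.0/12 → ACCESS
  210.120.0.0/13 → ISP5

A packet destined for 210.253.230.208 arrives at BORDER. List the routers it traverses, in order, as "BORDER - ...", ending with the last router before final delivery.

At BORDER: longest match for 210.253.230.208 is 210.240.0.0/12 -> ACCESS
At ACCESS: longest match for 210.253.230.208 is 210.253.192.0/18 -> CORE
At CORE: longest match for 210.253.230.208 is 210.128.0.0/9 -> DIST2
At DIST2: longest match for 210.253.230.208 is 210.224.0.0/11 -> directly connected

BORDER - ACCESS - CORE - DIST2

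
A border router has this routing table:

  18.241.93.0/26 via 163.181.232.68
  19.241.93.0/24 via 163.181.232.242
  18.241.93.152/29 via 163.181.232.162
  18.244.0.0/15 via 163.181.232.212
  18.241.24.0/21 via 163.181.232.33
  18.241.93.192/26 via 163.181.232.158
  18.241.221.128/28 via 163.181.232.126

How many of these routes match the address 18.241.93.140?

0

No listed prefix contains 18.241.93.140.
Total matching entries: 0.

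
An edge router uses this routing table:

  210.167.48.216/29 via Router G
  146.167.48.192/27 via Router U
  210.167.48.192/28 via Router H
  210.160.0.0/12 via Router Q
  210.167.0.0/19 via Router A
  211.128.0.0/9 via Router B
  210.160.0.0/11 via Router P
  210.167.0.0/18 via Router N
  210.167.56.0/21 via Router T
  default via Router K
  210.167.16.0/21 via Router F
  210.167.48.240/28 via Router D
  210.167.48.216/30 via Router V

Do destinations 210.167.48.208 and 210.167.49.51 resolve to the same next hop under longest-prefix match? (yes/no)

yes

210.167.48.208: longest match 210.167.0.0/18 -> Router N
210.167.49.51: longest match 210.167.0.0/18 -> Router N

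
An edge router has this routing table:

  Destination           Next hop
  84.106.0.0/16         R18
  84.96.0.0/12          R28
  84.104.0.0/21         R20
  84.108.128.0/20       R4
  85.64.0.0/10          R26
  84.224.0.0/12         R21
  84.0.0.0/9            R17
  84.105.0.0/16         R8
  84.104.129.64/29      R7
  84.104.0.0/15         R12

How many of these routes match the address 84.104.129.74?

3

Prefixes containing 84.104.129.74:
  84.0.0.0/9 (84.0.0.0 - 84.127.255.255)
  84.96.0.0/12 (84.96.0.0 - 84.111.255.255)
  84.104.0.0/15 (84.104.0.0 - 84.105.255.255)
Total matching entries: 3.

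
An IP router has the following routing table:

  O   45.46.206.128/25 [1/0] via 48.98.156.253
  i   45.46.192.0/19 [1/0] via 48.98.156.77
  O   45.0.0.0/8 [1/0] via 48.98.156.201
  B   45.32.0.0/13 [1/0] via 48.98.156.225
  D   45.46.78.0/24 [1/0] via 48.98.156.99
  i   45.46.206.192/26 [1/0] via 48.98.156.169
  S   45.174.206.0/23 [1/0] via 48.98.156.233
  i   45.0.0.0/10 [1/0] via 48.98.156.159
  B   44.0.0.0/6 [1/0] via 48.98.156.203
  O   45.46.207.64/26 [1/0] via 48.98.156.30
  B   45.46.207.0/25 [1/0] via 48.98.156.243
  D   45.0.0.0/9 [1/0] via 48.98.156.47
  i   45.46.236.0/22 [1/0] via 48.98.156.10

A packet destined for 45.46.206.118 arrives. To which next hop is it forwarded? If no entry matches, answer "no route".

Routes whose prefix contains 45.46.206.118:
  44.0.0.0/6 (44.0.0.0 - 47.255.255.255) -> 48.98.156.203
  45.0.0.0/8 (45.0.0.0 - 45.255.255.255) -> 48.98.156.201
  45.0.0.0/9 (45.0.0.0 - 45.127.255.255) -> 48.98.156.47
  45.0.0.0/10 (45.0.0.0 - 45.63.255.255) -> 48.98.156.159
  45.46.192.0/19 (45.46.192.0 - 45.46.223.255) -> 48.98.156.77
More-specific entries that do NOT match:
  45.46.206.192/26 (45.46.206.192 - 45.46.206.255) does not contain 45.46.206.118
  45.46.207.64/26 (45.46.207.64 - 45.46.207.127) does not contain 45.46.206.118
  45.46.206.128/25 (45.46.206.128 - 45.46.206.255) does not contain 45.46.206.118
  45.46.207.0/25 (45.46.207.0 - 45.46.207.127) does not contain 45.46.206.118
  45.46.78.0/24 (45.46.78.0 - 45.46.78.255) does not contain 45.46.206.118
  45.174.206.0/23 (45.174.206.0 - 45.174.207.255) does not contain 45.46.206.118
  45.46.236.0/22 (45.46.236.0 - 45.46.239.255) does not contain 45.46.206.118
Longest matching prefix is /19 -> next hop 48.98.156.77.

48.98.156.77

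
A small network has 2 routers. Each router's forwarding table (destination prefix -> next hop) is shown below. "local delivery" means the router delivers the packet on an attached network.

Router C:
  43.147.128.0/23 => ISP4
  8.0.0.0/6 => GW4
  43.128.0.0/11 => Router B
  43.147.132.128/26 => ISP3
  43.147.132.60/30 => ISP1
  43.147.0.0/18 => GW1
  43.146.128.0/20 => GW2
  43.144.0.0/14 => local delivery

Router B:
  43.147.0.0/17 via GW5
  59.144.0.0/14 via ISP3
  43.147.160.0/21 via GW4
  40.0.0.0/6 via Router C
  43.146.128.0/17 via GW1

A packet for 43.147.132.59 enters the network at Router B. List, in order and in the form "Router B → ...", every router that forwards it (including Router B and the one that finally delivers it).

Router B → Router C

At Router B: longest match for 43.147.132.59 is 40.0.0.0/6 -> Router C
At Router C: longest match for 43.147.132.59 is 43.144.0.0/14 -> local delivery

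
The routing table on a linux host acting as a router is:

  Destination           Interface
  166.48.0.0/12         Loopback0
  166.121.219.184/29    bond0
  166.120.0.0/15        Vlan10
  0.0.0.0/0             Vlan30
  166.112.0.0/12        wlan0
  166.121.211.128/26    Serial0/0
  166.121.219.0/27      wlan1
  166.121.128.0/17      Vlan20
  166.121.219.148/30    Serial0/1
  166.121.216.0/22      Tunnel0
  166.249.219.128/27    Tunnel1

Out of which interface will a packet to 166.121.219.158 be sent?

Routes whose prefix contains 166.121.219.158:
  0.0.0.0/0 (default, matches everything) -> Vlan30
  166.112.0.0/12 (166.112.0.0 - 166.127.255.255) -> wlan0
  166.120.0.0/15 (166.120.0.0 - 166.121.255.255) -> Vlan10
  166.121.128.0/17 (166.121.128.0 - 166.121.255.255) -> Vlan20
  166.121.216.0/22 (166.121.216.0 - 166.121.219.255) -> Tunnel0
More-specific entries that do NOT match:
  166.121.219.148/30 (166.121.219.148 - 166.121.219.151) does not contain 166.121.219.158
  166.121.219.184/29 (166.121.219.184 - 166.121.219.191) does not contain 166.121.219.158
  166.121.219.0/27 (166.121.219.0 - 166.121.219.31) does not contain 166.121.219.158
  166.249.219.128/27 (166.249.219.128 - 166.249.219.159) does not contain 166.121.219.158
  166.121.211.128/26 (166.121.211.128 - 166.121.211.191) does not contain 166.121.219.158
Longest matching prefix is /22 -> interface Tunnel0.

Tunnel0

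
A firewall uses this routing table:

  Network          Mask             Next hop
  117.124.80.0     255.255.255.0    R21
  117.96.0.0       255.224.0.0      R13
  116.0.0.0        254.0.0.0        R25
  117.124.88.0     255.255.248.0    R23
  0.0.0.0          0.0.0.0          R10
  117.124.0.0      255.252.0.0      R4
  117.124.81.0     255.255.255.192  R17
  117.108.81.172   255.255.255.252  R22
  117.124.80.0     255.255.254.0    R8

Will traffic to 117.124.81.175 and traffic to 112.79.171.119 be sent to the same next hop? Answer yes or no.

117.124.81.175: longest match 117.124.80.0/23 -> R8
112.79.171.119: longest match 0.0.0.0/0 -> R10

no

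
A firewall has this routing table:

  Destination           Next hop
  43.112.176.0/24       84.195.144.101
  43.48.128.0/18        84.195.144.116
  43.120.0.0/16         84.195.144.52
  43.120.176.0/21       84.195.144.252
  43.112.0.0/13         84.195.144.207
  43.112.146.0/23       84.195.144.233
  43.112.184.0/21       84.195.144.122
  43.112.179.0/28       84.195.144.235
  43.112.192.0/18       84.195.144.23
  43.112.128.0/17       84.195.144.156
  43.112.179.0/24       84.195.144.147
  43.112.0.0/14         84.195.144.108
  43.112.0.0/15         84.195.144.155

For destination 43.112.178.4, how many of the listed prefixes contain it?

Prefixes containing 43.112.178.4:
  43.112.0.0/13 (43.112.0.0 - 43.119.255.255)
  43.112.0.0/14 (43.112.0.0 - 43.115.255.255)
  43.112.0.0/15 (43.112.0.0 - 43.113.255.255)
  43.112.128.0/17 (43.112.128.0 - 43.112.255.255)
Total matching entries: 4.

4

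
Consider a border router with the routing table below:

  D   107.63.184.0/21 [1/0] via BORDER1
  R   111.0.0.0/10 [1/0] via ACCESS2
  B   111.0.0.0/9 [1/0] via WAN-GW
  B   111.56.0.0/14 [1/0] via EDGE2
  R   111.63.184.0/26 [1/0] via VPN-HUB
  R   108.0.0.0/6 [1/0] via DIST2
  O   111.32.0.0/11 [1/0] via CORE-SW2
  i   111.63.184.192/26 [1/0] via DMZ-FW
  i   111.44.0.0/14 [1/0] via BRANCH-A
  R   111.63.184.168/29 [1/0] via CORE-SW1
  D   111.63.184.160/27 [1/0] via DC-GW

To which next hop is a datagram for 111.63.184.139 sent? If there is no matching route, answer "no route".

Routes whose prefix contains 111.63.184.139:
  108.0.0.0/6 (108.0.0.0 - 111.255.255.255) -> DIST2
  111.0.0.0/9 (111.0.0.0 - 111.127.255.255) -> WAN-GW
  111.0.0.0/10 (111.0.0.0 - 111.63.255.255) -> ACCESS2
  111.32.0.0/11 (111.32.0.0 - 111.63.255.255) -> CORE-SW2
More-specific entries that do NOT match:
  111.63.184.168/29 (111.63.184.168 - 111.63.184.175) does not contain 111.63.184.139
  111.63.184.160/27 (111.63.184.160 - 111.63.184.191) does not contain 111.63.184.139
  111.63.184.0/26 (111.63.184.0 - 111.63.184.63) does not contain 111.63.184.139
  111.63.184.192/26 (111.63.184.192 - 111.63.184.255) does not contain 111.63.184.139
  107.63.184.0/21 (107.63.184.0 - 107.63.191.255) does not contain 111.63.184.139
  111.56.0.0/14 (111.56.0.0 - 111.59.255.255) does not contain 111.63.184.139
  111.44.0.0/14 (111.44.0.0 - 111.47.255.255) does not contain 111.63.184.139
Longest matching prefix is /11 -> next hop CORE-SW2.

CORE-SW2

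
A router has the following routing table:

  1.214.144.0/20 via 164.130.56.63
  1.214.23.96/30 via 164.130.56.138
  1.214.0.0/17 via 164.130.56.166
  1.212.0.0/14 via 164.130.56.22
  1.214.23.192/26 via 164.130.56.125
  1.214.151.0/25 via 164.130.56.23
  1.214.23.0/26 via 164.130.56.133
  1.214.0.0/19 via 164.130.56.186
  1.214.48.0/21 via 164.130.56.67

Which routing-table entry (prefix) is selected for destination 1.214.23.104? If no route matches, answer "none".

1.214.0.0/19

Entries matching 1.214.23.104:
  1.212.0.0/14 (1.212.0.0 - 1.215.255.255)
  1.214.0.0/17 (1.214.0.0 - 1.214.127.255)
  1.214.0.0/19 (1.214.0.0 - 1.214.31.255)
Most specific is 1.214.0.0/19.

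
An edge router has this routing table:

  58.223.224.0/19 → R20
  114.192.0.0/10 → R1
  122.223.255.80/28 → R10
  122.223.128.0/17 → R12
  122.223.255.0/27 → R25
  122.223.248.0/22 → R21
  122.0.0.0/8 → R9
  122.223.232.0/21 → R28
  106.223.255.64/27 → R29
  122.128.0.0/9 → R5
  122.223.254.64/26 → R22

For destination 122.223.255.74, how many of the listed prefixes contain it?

Prefixes containing 122.223.255.74:
  122.0.0.0/8 (122.0.0.0 - 122.255.255.255)
  122.128.0.0/9 (122.128.0.0 - 122.255.255.255)
  122.223.128.0/17 (122.223.128.0 - 122.223.255.255)
Total matching entries: 3.

3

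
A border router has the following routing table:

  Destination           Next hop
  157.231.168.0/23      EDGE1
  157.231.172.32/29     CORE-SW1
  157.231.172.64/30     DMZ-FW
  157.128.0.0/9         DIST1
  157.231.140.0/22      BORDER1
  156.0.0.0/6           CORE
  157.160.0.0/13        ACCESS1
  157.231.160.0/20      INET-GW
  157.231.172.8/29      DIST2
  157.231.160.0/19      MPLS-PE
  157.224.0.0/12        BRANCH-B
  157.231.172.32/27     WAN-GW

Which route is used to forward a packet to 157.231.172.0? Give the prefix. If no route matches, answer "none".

157.231.160.0/20

Entries matching 157.231.172.0:
  156.0.0.0/6 (156.0.0.0 - 159.255.255.255)
  157.128.0.0/9 (157.128.0.0 - 157.255.255.255)
  157.224.0.0/12 (157.224.0.0 - 157.239.255.255)
  157.231.160.0/19 (157.231.160.0 - 157.231.191.255)
  157.231.160.0/20 (157.231.160.0 - 157.231.175.255)
Most specific is 157.231.160.0/20.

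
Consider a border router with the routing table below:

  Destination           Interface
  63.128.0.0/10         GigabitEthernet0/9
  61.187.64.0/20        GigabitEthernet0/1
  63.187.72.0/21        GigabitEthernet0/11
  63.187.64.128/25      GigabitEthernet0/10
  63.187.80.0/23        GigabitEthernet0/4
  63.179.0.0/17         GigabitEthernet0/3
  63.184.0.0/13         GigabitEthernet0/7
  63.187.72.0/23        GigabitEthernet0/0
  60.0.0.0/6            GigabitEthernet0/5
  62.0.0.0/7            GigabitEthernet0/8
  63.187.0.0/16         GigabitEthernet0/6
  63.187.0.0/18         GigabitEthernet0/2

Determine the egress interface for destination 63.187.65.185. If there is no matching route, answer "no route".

Routes whose prefix contains 63.187.65.185:
  60.0.0.0/6 (60.0.0.0 - 63.255.255.255) -> GigabitEthernet0/5
  62.0.0.0/7 (62.0.0.0 - 63.255.255.255) -> GigabitEthernet0/8
  63.128.0.0/10 (63.128.0.0 - 63.191.255.255) -> GigabitEthernet0/9
  63.184.0.0/13 (63.184.0.0 - 63.191.255.255) -> GigabitEthernet0/7
  63.187.0.0/16 (63.187.0.0 - 63.187.255.255) -> GigabitEthernet0/6
More-specific entries that do NOT match:
  63.187.64.128/25 (63.187.64.128 - 63.187.64.255) does not contain 63.187.65.185
  63.187.80.0/23 (63.187.80.0 - 63.187.81.255) does not contain 63.187.65.185
  63.187.72.0/23 (63.187.72.0 - 63.187.73.255) does not contain 63.187.65.185
  63.187.72.0/21 (63.187.72.0 - 63.187.79.255) does not contain 63.187.65.185
  61.187.64.0/20 (61.187.64.0 - 61.187.79.255) does not contain 63.187.65.185
  63.187.0.0/18 (63.187.0.0 - 63.187.63.255) does not contain 63.187.65.185
  63.179.0.0/17 (63.179.0.0 - 63.179.127.255) does not contain 63.187.65.185
Longest matching prefix is /16 -> interface GigabitEthernet0/6.

GigabitEthernet0/6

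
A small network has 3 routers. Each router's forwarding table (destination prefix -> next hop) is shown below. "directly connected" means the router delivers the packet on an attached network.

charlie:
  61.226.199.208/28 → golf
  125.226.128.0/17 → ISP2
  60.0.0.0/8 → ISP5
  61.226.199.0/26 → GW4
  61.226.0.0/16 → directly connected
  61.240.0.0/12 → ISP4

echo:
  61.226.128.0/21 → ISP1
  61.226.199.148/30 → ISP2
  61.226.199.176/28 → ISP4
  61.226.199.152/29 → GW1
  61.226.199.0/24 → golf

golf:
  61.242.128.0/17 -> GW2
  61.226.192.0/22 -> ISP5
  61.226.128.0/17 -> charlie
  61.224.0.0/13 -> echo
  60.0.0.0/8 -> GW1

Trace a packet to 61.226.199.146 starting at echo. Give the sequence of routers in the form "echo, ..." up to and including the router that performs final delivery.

At echo: longest match for 61.226.199.146 is 61.226.199.0/24 -> golf
At golf: longest match for 61.226.199.146 is 61.226.128.0/17 -> charlie
At charlie: longest match for 61.226.199.146 is 61.226.0.0/16 -> directly connected

echo, golf, charlie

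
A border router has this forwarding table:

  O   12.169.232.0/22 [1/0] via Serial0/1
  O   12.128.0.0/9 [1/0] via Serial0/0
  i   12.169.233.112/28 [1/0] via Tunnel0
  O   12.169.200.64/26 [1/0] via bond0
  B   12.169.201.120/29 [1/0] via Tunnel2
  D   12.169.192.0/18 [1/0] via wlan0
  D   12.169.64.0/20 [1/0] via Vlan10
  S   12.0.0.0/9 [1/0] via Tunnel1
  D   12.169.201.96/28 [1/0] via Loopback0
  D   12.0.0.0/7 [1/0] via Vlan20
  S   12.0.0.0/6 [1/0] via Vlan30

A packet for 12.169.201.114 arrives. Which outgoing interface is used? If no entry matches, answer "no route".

Routes whose prefix contains 12.169.201.114:
  12.0.0.0/6 (12.0.0.0 - 15.255.255.255) -> Vlan30
  12.0.0.0/7 (12.0.0.0 - 13.255.255.255) -> Vlan20
  12.128.0.0/9 (12.128.0.0 - 12.255.255.255) -> Serial0/0
  12.169.192.0/18 (12.169.192.0 - 12.169.255.255) -> wlan0
More-specific entries that do NOT match:
  12.169.201.120/29 (12.169.201.120 - 12.169.201.127) does not contain 12.169.201.114
  12.169.233.112/28 (12.169.233.112 - 12.169.233.127) does not contain 12.169.201.114
  12.169.201.96/28 (12.169.201.96 - 12.169.201.111) does not contain 12.169.201.114
  12.169.200.64/26 (12.169.200.64 - 12.169.200.127) does not contain 12.169.201.114
  12.169.232.0/22 (12.169.232.0 - 12.169.235.255) does not contain 12.169.201.114
  12.169.64.0/20 (12.169.64.0 - 12.169.79.255) does not contain 12.169.201.114
Longest matching prefix is /18 -> interface wlan0.

wlan0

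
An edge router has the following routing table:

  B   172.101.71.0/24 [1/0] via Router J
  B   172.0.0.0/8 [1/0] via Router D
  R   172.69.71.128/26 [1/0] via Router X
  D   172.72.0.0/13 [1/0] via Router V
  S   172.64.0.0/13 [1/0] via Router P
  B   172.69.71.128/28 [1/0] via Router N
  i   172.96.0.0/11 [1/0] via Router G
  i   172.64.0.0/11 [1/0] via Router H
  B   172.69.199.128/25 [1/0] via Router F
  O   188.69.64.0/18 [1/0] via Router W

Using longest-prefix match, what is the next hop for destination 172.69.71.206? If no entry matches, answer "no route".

Routes whose prefix contains 172.69.71.206:
  172.0.0.0/8 (172.0.0.0 - 172.255.255.255) -> Router D
  172.64.0.0/11 (172.64.0.0 - 172.95.255.255) -> Router H
  172.64.0.0/13 (172.64.0.0 - 172.71.255.255) -> Router P
More-specific entries that do NOT match:
  172.69.71.128/28 (172.69.71.128 - 172.69.71.143) does not contain 172.69.71.206
  172.69.71.128/26 (172.69.71.128 - 172.69.71.191) does not contain 172.69.71.206
  172.69.199.128/25 (172.69.199.128 - 172.69.199.255) does not contain 172.69.71.206
  172.101.71.0/24 (172.101.71.0 - 172.101.71.255) does not contain 172.69.71.206
  188.69.64.0/18 (188.69.64.0 - 188.69.127.255) does not contain 172.69.71.206
Longest matching prefix is /13 -> next hop Router P.

Router P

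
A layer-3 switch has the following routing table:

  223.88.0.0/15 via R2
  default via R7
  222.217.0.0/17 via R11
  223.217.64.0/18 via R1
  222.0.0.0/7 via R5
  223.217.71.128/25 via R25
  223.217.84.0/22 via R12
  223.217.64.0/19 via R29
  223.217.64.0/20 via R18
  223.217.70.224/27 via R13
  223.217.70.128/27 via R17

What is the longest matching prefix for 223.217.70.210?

223.217.64.0/20

Entries matching 223.217.70.210:
  0.0.0.0/0 (default, matches everything)
  222.0.0.0/7 (222.0.0.0 - 223.255.255.255)
  223.217.64.0/18 (223.217.64.0 - 223.217.127.255)
  223.217.64.0/19 (223.217.64.0 - 223.217.95.255)
  223.217.64.0/20 (223.217.64.0 - 223.217.79.255)
Most specific is 223.217.64.0/20.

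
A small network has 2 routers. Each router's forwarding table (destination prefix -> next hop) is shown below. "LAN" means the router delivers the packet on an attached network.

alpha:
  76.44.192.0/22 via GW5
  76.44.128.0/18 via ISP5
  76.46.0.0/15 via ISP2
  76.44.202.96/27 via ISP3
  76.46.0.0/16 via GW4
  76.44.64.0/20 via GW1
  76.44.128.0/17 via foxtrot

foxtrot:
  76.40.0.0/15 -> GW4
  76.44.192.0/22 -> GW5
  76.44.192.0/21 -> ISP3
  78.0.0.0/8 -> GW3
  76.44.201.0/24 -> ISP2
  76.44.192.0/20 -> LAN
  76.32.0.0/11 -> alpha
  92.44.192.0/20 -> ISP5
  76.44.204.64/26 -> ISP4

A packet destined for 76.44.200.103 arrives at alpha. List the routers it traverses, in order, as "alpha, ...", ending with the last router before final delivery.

alpha, foxtrot

At alpha: longest match for 76.44.200.103 is 76.44.128.0/17 -> foxtrot
At foxtrot: longest match for 76.44.200.103 is 76.44.192.0/20 -> LAN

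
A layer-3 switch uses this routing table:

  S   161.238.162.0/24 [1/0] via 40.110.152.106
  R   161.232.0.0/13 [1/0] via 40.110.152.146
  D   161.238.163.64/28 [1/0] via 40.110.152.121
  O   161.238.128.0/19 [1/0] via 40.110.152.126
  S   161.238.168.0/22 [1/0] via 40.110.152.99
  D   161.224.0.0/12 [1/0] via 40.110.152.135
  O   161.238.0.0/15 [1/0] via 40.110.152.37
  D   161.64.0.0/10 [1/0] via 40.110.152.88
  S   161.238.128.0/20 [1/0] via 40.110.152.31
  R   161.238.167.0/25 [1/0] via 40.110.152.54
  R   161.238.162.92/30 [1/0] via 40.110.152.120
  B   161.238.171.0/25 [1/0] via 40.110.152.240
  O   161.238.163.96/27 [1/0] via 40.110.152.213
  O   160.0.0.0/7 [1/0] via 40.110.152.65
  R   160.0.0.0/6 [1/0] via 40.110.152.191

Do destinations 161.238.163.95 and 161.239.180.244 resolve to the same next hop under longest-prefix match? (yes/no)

161.238.163.95: longest match 161.238.0.0/15 -> 40.110.152.37
161.239.180.244: longest match 161.238.0.0/15 -> 40.110.152.37

yes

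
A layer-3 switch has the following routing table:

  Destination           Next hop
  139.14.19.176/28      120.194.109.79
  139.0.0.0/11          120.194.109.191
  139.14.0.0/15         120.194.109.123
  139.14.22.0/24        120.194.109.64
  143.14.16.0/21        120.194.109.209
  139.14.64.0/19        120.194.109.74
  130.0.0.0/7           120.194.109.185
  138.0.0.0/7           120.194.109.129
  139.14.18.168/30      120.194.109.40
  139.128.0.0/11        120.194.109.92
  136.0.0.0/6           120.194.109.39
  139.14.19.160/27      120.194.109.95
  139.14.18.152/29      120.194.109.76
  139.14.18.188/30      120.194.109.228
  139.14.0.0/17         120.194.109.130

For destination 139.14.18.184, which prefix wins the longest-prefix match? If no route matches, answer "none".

139.14.0.0/17

Entries matching 139.14.18.184:
  136.0.0.0/6 (136.0.0.0 - 139.255.255.255)
  138.0.0.0/7 (138.0.0.0 - 139.255.255.255)
  139.0.0.0/11 (139.0.0.0 - 139.31.255.255)
  139.14.0.0/15 (139.14.0.0 - 139.15.255.255)
  139.14.0.0/17 (139.14.0.0 - 139.14.127.255)
Most specific is 139.14.0.0/17.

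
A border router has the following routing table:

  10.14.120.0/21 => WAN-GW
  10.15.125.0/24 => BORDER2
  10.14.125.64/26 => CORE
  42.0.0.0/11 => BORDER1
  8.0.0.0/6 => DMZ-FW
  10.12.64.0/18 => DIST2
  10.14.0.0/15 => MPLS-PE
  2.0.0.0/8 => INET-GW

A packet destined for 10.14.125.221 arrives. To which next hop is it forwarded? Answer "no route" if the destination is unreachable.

WAN-GW

Routes whose prefix contains 10.14.125.221:
  8.0.0.0/6 (8.0.0.0 - 11.255.255.255) -> DMZ-FW
  10.14.0.0/15 (10.14.0.0 - 10.15.255.255) -> MPLS-PE
  10.14.120.0/21 (10.14.120.0 - 10.14.127.255) -> WAN-GW
More-specific entries that do NOT match:
  10.14.125.64/26 (10.14.125.64 - 10.14.125.127) does not contain 10.14.125.221
  10.15.125.0/24 (10.15.125.0 - 10.15.125.255) does not contain 10.14.125.221
Longest matching prefix is /21 -> next hop WAN-GW.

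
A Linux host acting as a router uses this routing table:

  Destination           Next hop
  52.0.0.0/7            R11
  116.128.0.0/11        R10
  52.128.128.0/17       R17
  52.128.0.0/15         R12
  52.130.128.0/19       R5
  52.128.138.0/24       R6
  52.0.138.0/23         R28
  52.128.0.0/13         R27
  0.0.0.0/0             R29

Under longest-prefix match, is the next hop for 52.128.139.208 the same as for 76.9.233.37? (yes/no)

no

52.128.139.208: longest match 52.128.128.0/17 -> R17
76.9.233.37: longest match 0.0.0.0/0 -> R29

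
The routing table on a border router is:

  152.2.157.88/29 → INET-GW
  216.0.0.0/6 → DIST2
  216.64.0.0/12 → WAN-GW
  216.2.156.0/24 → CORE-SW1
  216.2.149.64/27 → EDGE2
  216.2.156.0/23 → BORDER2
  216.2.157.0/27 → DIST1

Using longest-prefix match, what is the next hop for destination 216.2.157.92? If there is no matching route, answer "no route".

Routes whose prefix contains 216.2.157.92:
  216.0.0.0/6 (216.0.0.0 - 219.255.255.255) -> DIST2
  216.2.156.0/23 (216.2.156.0 - 216.2.157.255) -> BORDER2
More-specific entries that do NOT match:
  152.2.157.88/29 (152.2.157.88 - 152.2.157.95) does not contain 216.2.157.92
  216.2.149.64/27 (216.2.149.64 - 216.2.149.95) does not contain 216.2.157.92
  216.2.157.0/27 (216.2.157.0 - 216.2.157.31) does not contain 216.2.157.92
  216.2.156.0/24 (216.2.156.0 - 216.2.156.255) does not contain 216.2.157.92
Longest matching prefix is /23 -> next hop BORDER2.

BORDER2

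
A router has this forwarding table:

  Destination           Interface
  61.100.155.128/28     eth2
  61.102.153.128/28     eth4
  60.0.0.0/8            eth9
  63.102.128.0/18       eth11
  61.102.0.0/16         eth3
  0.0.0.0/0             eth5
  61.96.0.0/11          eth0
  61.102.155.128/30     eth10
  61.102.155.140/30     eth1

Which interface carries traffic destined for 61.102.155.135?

eth3

Routes whose prefix contains 61.102.155.135:
  0.0.0.0/0 (default, matches everything) -> eth5
  61.96.0.0/11 (61.96.0.0 - 61.127.255.255) -> eth0
  61.102.0.0/16 (61.102.0.0 - 61.102.255.255) -> eth3
More-specific entries that do NOT match:
  61.102.155.128/30 (61.102.155.128 - 61.102.155.131) does not contain 61.102.155.135
  61.102.155.140/30 (61.102.155.140 - 61.102.155.143) does not contain 61.102.155.135
  61.100.155.128/28 (61.100.155.128 - 61.100.155.143) does not contain 61.102.155.135
  61.102.153.128/28 (61.102.153.128 - 61.102.153.143) does not contain 61.102.155.135
  63.102.128.0/18 (63.102.128.0 - 63.102.191.255) does not contain 61.102.155.135
Longest matching prefix is /16 -> interface eth3.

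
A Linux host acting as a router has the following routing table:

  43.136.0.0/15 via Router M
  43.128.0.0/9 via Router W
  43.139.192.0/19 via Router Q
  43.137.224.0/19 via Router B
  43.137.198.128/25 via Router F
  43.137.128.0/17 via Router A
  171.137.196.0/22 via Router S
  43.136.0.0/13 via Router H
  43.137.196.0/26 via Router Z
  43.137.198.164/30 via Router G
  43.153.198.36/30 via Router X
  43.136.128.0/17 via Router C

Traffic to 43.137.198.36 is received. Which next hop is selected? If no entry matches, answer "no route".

Routes whose prefix contains 43.137.198.36:
  43.128.0.0/9 (43.128.0.0 - 43.255.255.255) -> Router W
  43.136.0.0/13 (43.136.0.0 - 43.143.255.255) -> Router H
  43.136.0.0/15 (43.136.0.0 - 43.137.255.255) -> Router M
  43.137.128.0/17 (43.137.128.0 - 43.137.255.255) -> Router A
More-specific entries that do NOT match:
  43.137.198.164/30 (43.137.198.164 - 43.137.198.167) does not contain 43.137.198.36
  43.153.198.36/30 (43.153.198.36 - 43.153.198.39) does not contain 43.137.198.36
  43.137.196.0/26 (43.137.196.0 - 43.137.196.63) does not contain 43.137.198.36
  43.137.198.128/25 (43.137.198.128 - 43.137.198.255) does not contain 43.137.198.36
  171.137.196.0/22 (171.137.196.0 - 171.137.199.255) does not contain 43.137.198.36
  43.139.192.0/19 (43.139.192.0 - 43.139.223.255) does not contain 43.137.198.36
  43.137.224.0/19 (43.137.224.0 - 43.137.255.255) does not contain 43.137.198.36
Longest matching prefix is /17 -> next hop Router A.

Router A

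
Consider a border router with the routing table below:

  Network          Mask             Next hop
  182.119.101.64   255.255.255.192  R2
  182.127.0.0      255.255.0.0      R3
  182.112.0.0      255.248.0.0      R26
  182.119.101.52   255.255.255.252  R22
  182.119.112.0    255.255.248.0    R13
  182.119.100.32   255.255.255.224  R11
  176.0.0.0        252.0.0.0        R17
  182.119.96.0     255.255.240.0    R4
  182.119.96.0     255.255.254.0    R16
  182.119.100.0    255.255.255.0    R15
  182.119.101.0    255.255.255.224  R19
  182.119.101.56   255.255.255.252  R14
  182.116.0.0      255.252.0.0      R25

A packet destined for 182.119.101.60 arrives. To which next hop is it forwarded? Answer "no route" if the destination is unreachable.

Routes whose prefix contains 182.119.101.60:
  182.112.0.0/13 (182.112.0.0 - 182.119.255.255) -> R26
  182.116.0.0/14 (182.116.0.0 - 182.119.255.255) -> R25
  182.119.96.0/20 (182.119.96.0 - 182.119.111.255) -> R4
More-specific entries that do NOT match:
  182.119.101.52/30 (182.119.101.52 - 182.119.101.55) does not contain 182.119.101.60
  182.119.101.56/30 (182.119.101.56 - 182.119.101.59) does not contain 182.119.101.60
  182.119.100.32/27 (182.119.100.32 - 182.119.100.63) does not contain 182.119.101.60
  182.119.101.0/27 (182.119.101.0 - 182.119.101.31) does not contain 182.119.101.60
  182.119.101.64/26 (182.119.101.64 - 182.119.101.127) does not contain 182.119.101.60
  182.119.100.0/24 (182.119.100.0 - 182.119.100.255) does not contain 182.119.101.60
  182.119.96.0/23 (182.119.96.0 - 182.119.97.255) does not contain 182.119.101.60
  182.119.112.0/21 (182.119.112.0 - 182.119.119.255) does not contain 182.119.101.60
Longest matching prefix is /20 -> next hop R4.

R4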